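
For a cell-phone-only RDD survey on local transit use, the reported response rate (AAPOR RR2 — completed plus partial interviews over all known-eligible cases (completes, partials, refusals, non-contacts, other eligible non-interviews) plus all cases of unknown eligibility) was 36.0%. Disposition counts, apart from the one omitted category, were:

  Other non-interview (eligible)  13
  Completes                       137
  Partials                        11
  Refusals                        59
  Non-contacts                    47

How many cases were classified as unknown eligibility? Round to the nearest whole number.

Num → 137 + 11 = 148
RR2 = 148 / D = 0.360
D = 148 / 0.360 = 411.1
Remaining denominator categories sum to 267
unknown eligibility = 411.1 − 267 ≈ 144

144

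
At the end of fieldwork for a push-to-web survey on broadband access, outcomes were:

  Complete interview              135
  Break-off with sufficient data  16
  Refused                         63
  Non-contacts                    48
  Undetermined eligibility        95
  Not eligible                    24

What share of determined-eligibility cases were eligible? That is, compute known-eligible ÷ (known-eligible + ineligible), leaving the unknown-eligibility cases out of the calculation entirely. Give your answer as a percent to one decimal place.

Determined eligible → 135 + 16 + 63 + 48 = 262
e = 262 / (262 + 24) = 262 / 286 = 0.9161

91.6%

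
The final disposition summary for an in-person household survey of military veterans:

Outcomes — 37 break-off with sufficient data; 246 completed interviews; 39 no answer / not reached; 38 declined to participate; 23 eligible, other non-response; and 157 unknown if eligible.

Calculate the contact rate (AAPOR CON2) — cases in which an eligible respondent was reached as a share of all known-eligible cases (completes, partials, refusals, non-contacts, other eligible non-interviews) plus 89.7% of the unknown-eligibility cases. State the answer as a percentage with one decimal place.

Top = 246 + 37 + 38 + 23 = 344
Eligible (known) = 246 + 37 + 38 + 39 + 23 = 383
e × U = 0.8970 × 157 = 140.83
Base = 383 + 140.83 = 523.83
CON2 = 344 / 523.83 = 0.6567

65.7%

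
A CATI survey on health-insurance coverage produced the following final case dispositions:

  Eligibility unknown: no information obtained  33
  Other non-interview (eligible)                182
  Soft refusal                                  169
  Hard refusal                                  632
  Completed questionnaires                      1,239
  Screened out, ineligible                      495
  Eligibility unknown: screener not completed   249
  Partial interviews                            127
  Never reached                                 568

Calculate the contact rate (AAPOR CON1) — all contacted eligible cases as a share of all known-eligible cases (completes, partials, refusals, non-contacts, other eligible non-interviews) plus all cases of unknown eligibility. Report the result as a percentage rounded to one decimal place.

Declined to participate = 632 + 169 = 801
Unknown eligibility = 249 + 33 = 282
Top = 1239 + 127 + 801 + 182 = 2349
Base = 1239 + 127 + 801 + 568 + 182 + 282 = 3199
CON1 = 2349 / 3199 = 0.7343

73.4%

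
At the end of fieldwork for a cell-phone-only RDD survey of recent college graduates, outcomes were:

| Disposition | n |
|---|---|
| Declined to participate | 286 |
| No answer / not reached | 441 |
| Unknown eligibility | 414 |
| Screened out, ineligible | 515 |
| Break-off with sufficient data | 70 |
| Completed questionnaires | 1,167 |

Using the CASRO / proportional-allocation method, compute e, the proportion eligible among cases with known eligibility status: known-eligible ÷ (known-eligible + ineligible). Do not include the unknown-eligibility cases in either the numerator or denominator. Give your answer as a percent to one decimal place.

79.2%

Determined eligible → 1167 + 70 + 286 + 441 = 1964
e = 1964 / (1964 + 515) = 1964 / 2479 = 0.7923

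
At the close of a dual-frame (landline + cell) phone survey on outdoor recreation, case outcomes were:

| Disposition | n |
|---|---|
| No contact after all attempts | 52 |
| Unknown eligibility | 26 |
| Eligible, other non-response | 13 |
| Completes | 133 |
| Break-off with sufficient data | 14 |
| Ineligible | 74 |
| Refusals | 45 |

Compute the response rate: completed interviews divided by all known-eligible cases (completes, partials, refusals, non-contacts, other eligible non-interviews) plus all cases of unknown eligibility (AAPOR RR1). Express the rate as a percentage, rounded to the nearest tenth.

47.0%

Top → 133
Denominator → 133 + 14 + 45 + 52 + 13 + 26 = 283
RR1 = 133 / 283 = 0.4700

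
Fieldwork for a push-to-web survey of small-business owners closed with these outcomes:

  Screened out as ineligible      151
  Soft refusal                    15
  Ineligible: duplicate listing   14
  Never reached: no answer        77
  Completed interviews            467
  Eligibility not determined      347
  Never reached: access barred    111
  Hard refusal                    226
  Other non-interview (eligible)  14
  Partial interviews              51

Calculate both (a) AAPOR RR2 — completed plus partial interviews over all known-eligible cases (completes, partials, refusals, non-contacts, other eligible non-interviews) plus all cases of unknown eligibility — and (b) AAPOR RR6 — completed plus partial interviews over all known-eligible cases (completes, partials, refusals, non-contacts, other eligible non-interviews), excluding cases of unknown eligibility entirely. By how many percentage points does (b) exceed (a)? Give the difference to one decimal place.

Refused = 226 + 15 = 241
Non-contacts = 77 + 111 = 188
Out of scope = 151 + 14 = 165
Top = 467 + 51 = 518
Denom = 467 + 51 + 241 + 188 + 14 + 347 = 1308
RR2 = 518 / 1308 = 0.3960
Denom = 467 + 51 + 241 + 188 + 14 = 961
RR6 = 518 / 961 = 0.5390
Difference = 53.90 − 39.60 = 14.30 percentage points

14.3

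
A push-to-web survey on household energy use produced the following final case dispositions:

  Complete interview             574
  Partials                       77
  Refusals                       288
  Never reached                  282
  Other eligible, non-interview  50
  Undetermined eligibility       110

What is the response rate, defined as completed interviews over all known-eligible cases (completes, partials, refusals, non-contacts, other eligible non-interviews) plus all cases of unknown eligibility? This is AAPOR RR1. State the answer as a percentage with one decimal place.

Top = 574
Denom = 574 + 77 + 288 + 282 + 50 + 110 = 1381
RR1 = 574 / 1381 = 0.4156

41.6%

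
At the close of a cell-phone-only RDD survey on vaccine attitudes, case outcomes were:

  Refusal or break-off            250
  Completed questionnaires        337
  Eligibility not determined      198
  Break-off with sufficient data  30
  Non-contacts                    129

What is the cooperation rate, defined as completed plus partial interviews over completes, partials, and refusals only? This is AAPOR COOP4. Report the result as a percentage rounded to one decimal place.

Top: 337 + 30 = 367
Denominator: 337 + 30 + 250 = 617
COOP4 = 367 / 617 = 0.5948

59.5%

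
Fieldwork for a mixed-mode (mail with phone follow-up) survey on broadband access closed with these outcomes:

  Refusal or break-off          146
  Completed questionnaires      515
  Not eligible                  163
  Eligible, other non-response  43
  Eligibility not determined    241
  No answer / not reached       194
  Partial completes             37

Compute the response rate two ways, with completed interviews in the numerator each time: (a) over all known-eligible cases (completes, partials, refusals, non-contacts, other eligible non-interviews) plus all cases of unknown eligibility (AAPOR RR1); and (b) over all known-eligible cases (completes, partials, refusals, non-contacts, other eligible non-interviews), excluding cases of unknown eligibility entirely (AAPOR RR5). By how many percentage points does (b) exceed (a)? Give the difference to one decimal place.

11.3

Num → 515
Denominator → 515 + 37 + 146 + 194 + 43 + 241 = 1176
RR1 = 515 / 1176 = 0.4379
Denominator → 515 + 37 + 146 + 194 + 43 = 935
RR5 = 515 / 935 = 0.5508
Difference = 55.08 − 43.79 = 11.29 percentage points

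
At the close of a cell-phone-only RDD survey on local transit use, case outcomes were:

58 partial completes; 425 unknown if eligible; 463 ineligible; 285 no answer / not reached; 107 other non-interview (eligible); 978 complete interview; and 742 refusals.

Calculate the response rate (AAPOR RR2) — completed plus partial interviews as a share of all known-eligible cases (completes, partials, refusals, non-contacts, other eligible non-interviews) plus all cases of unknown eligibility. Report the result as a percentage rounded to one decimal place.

Numerator: 978 + 58 = 1036
Denom: 978 + 58 + 742 + 285 + 107 + 425 = 2595
RR2 = 1036 / 2595 = 0.3992

39.9%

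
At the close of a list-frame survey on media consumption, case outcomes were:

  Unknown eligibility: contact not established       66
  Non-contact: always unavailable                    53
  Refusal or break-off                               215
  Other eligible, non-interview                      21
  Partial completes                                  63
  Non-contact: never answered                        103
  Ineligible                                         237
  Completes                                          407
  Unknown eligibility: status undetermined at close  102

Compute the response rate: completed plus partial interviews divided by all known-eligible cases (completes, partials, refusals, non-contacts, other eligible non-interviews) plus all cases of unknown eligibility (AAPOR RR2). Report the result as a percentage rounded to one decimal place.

45.6%

Never reached = 103 + 53 = 156
Unknown eligibility = 66 + 102 = 168
Num = 407 + 63 = 470
Denom = 407 + 63 + 215 + 156 + 21 + 168 = 1030
RR2 = 470 / 1030 = 0.4563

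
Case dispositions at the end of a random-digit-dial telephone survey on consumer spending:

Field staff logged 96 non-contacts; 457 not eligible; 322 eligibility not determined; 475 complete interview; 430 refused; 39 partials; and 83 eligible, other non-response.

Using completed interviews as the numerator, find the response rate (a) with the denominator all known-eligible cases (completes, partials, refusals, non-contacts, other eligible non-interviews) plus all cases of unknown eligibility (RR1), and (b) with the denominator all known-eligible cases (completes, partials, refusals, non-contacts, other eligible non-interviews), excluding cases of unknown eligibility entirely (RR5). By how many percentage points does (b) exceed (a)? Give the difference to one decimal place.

9.4

Num → 475
Base → 475 + 39 + 430 + 96 + 83 + 322 = 1445
RR1 = 475 / 1445 = 0.3287
Base → 475 + 39 + 430 + 96 + 83 = 1123
RR5 = 475 / 1123 = 0.4230
Difference = 42.30 − 32.87 = 9.43 percentage points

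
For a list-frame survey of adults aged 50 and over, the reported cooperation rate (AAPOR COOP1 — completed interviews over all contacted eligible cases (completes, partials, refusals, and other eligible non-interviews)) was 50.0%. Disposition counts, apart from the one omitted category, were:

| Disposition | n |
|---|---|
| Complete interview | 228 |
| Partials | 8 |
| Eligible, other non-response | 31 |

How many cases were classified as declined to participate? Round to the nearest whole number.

189

COOP1 = 228 / D = 0.500
D = 228 / 0.500 = 456.0
Other denominator terms total 267
declined to participate = 456.0 − 267 ≈ 189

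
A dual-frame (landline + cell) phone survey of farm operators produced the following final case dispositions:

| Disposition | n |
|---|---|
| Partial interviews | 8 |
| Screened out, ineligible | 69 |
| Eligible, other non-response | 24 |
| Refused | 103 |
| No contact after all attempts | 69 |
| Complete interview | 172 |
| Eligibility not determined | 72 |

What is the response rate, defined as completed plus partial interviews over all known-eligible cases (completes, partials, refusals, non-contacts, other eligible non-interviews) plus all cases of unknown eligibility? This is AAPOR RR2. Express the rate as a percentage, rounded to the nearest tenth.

Top → 172 + 8 = 180
Base → 172 + 8 + 103 + 69 + 24 + 72 = 448
RR2 = 180 / 448 = 0.4018

40.2%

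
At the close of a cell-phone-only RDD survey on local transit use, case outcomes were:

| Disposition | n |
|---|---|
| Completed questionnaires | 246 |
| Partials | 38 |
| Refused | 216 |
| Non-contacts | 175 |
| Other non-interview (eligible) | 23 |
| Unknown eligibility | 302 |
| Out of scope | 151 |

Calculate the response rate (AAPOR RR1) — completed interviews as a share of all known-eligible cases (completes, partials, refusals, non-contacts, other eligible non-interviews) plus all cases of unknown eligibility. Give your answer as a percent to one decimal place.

Top: 246
Base: 246 + 38 + 216 + 175 + 23 + 302 = 1000
RR1 = 246 / 1000 = 0.2460

24.6%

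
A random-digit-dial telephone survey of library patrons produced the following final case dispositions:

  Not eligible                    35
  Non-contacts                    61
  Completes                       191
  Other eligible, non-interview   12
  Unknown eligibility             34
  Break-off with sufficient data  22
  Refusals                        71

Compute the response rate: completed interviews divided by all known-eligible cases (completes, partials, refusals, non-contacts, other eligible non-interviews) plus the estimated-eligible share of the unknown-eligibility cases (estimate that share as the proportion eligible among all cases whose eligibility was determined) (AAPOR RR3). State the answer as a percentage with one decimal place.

Top = 191
Known eligible = 191 + 22 + 71 + 61 + 12 = 357
e = 357 / (357 + 35) = 357 / 392 = 0.9107
Estimated eligible among unknowns = 0.9107 × 34 = 30.96
Base = 357 + 30.96 = 387.96
RR3 = 191 / 387.96 = 0.4923

49.2%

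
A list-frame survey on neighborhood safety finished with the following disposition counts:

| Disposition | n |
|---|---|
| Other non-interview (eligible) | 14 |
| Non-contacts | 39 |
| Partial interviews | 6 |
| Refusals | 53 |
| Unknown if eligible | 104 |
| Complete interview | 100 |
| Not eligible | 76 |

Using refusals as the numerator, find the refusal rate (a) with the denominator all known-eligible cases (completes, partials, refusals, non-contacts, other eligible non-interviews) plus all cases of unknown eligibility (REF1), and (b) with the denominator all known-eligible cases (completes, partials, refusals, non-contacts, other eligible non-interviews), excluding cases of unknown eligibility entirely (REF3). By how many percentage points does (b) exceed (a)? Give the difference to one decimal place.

8.2

Num = 53
Denom = 100 + 6 + 53 + 39 + 14 + 104 = 316
REF1 = 53 / 316 = 0.1677
Denom = 100 + 6 + 53 + 39 + 14 = 212
REF3 = 53 / 212 = 0.2500
Difference = 25.00 − 16.77 = 8.23 percentage points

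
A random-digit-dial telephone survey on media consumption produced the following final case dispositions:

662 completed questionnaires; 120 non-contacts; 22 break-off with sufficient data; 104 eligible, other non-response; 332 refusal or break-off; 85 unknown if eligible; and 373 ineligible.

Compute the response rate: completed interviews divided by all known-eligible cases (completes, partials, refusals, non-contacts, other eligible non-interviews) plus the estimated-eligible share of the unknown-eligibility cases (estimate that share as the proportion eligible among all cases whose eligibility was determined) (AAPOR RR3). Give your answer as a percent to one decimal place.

50.7%

Numerator = 662
Known eligible = 662 + 22 + 332 + 120 + 104 = 1240
e = 1240 / (1240 + 373) = 1240 / 1613 = 0.7688
Estimated eligible among unknowns = 0.7688 × 85 = 65.35
Base = 1240 + 65.35 = 1305.35
RR3 = 662 / 1305.35 = 0.5071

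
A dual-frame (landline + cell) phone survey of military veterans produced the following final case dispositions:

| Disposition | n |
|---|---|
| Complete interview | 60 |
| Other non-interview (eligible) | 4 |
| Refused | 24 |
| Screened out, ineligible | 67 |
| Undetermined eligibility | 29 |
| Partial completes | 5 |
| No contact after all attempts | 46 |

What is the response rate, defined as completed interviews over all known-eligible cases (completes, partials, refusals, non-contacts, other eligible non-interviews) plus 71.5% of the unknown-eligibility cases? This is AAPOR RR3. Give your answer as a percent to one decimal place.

Num = 60
Eligible (known) = 60 + 5 + 24 + 46 + 4 = 139
e × U = 0.7150 × 29 = 20.73
Denom = 139 + 20.73 = 159.73
RR3 = 60 / 159.73 = 0.3756

37.6%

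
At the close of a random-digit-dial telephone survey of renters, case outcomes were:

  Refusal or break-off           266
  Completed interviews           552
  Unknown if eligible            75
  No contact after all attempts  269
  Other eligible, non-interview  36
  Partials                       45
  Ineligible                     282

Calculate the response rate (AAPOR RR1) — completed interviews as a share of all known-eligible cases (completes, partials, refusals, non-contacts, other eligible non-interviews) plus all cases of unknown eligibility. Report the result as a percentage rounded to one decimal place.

Numerator → 552
Base → 552 + 45 + 266 + 269 + 36 + 75 = 1243
RR1 = 552 / 1243 = 0.4441

44.4%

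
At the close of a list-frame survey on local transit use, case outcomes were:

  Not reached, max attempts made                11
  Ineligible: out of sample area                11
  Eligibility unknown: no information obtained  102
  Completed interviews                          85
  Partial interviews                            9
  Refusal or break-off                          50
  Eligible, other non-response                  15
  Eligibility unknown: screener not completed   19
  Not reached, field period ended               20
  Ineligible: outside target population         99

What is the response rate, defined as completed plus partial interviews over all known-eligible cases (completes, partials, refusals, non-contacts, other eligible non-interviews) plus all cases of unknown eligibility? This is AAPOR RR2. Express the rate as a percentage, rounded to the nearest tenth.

30.2%

No contact after all attempts = 20 + 11 = 31
Undetermined eligibility = 19 + 102 = 121
Out of scope = 99 + 11 = 110
Top = 85 + 9 = 94
Denom = 85 + 9 + 50 + 31 + 15 + 121 = 311
RR2 = 94 / 311 = 0.3023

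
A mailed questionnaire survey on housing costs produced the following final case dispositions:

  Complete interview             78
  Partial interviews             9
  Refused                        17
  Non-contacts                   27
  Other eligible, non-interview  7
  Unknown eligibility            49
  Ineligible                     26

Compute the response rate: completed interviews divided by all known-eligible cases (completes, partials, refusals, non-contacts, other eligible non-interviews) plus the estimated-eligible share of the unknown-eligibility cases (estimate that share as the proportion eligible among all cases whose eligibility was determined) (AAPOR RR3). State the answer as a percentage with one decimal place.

Numerator → 78
Known eligible → 78 + 9 + 17 + 27 + 7 = 138
e = 138 / (138 + 26) = 138 / 164 = 0.8415
e × U → 0.8415 × 49 = 41.23
Denom → 138 + 41.23 = 179.23
RR3 = 78 / 179.23 = 0.4352

43.5%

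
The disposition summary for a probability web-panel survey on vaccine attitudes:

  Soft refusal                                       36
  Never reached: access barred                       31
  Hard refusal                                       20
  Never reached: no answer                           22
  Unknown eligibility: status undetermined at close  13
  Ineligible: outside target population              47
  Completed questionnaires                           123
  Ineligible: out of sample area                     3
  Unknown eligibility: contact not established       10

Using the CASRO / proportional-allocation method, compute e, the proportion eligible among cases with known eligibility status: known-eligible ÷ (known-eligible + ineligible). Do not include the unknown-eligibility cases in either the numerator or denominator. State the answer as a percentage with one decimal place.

82.3%

Declined to participate = 20 + 36 = 56
Non-contacts = 22 + 31 = 53
Unknown if eligible = 10 + 13 = 23
Ineligible = 47 + 3 = 50
Determined eligible → 123 + 56 + 53 = 232
e = 232 / (232 + 50) = 232 / 282 = 0.8227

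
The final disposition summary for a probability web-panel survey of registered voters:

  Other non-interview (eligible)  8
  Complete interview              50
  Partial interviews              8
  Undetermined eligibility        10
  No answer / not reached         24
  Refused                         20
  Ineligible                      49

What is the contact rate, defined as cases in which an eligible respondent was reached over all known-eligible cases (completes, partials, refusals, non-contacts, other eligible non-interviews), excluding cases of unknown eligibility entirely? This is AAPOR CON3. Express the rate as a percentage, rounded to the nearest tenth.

Numerator → 50 + 8 + 20 + 8 = 86
Base → 50 + 8 + 20 + 24 + 8 = 110
CON3 = 86 / 110 = 0.7818

78.2%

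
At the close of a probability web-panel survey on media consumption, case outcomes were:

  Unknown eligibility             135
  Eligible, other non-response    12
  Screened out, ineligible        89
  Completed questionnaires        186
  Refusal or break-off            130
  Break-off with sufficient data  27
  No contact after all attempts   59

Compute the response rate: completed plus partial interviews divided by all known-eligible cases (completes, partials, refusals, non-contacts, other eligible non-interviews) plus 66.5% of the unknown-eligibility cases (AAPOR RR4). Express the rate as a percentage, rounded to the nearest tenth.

Top = 186 + 27 = 213
Eligible (known) = 186 + 27 + 130 + 59 + 12 = 414
Estimated eligible among unknowns = 0.6650 × 135 = 89.78
Denom = 414 + 89.78 = 503.78
RR4 = 213 / 503.78 = 0.4228

42.3%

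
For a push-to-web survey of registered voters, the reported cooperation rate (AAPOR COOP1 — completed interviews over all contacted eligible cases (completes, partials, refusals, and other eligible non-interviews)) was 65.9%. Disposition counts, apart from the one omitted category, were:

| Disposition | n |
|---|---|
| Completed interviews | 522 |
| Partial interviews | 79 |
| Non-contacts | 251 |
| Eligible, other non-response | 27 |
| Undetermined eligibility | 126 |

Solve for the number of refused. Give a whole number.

164

COOP1 = 522 / D = 0.659
D = 522 / 0.659 = 792.1
Rest of base = 628
refused = 792.1 − 628 ≈ 164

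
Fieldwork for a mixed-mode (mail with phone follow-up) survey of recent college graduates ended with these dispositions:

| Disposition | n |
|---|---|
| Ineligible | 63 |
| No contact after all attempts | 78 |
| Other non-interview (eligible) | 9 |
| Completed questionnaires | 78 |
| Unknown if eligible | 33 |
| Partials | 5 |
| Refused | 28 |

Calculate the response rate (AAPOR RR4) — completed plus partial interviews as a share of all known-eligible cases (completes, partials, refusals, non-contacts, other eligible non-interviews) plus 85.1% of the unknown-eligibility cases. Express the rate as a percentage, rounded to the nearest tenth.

Numerator = 78 + 5 = 83
Eligible (known) = 78 + 5 + 28 + 78 + 9 = 198
Eligible share of unknowns = 0.8510 × 33 = 28.08
Base = 198 + 28.08 = 226.08
RR4 = 83 / 226.08 = 0.3671

36.7%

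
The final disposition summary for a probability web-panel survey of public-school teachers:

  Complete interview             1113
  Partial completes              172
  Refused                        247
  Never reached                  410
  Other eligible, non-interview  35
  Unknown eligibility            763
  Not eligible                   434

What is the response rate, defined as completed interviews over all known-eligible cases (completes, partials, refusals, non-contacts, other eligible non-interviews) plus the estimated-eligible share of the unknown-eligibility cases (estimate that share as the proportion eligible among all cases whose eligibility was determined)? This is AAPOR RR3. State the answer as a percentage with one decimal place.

42.8%

Num → 1113
Known eligible → 1113 + 172 + 247 + 410 + 35 = 1977
e = 1977 / (1977 + 434) = 1977 / 2411 = 0.8200
Eligible share of unknowns → 0.8200 × 763 = 625.66
Base → 1977 + 625.66 = 2602.66
RR3 = 1113 / 2602.66 = 0.4276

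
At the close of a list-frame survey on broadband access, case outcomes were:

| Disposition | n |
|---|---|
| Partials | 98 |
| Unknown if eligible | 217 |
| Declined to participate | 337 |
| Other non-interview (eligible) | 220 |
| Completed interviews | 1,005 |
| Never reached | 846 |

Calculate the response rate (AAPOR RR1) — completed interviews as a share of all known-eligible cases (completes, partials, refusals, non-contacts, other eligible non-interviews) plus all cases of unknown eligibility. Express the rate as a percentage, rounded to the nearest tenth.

Num: 1005
Denom: 1005 + 98 + 337 + 846 + 220 + 217 = 2723
RR1 = 1005 / 2723 = 0.3691

36.9%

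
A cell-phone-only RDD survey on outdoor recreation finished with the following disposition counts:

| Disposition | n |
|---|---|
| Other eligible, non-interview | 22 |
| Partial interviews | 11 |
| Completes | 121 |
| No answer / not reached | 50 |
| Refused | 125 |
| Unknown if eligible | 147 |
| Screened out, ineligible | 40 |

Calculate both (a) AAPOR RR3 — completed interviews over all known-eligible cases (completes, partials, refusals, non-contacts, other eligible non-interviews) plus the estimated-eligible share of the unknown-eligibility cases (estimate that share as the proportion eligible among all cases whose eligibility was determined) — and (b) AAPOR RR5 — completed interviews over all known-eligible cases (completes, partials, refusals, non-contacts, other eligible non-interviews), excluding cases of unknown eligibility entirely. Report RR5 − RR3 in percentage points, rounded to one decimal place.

Top → 121
Determined eligible → 121 + 11 + 125 + 50 + 22 = 329
e = 329 / (329 + 40) = 329 / 369 = 0.8916
Estimated eligible among unknowns → 0.8916 × 147 = 131.07
Base → 329 + 131.07 = 460.07
RR3 = 121 / 460.07 = 0.2630
Base → 121 + 11 + 125 + 50 + 22 = 329
RR5 = 121 / 329 = 0.3678
Difference = 36.78 − 26.30 = 10.48 percentage points

10.5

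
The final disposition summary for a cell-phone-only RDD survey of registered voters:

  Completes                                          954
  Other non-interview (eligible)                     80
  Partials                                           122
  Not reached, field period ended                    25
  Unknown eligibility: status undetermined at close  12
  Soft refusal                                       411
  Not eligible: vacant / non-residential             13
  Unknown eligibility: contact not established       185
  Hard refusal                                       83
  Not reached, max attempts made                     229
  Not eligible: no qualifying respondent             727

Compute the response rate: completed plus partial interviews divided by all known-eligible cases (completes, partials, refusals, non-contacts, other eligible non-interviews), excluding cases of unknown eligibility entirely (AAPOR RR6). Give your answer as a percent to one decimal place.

Refused = 83 + 411 = 494
Never reached = 25 + 229 = 254
Unknown eligibility = 185 + 12 = 197
Not eligible = 727 + 13 = 740
Num = 954 + 122 = 1076
Denominator = 954 + 122 + 494 + 254 + 80 = 1904
RR6 = 1076 / 1904 = 0.5651

56.5%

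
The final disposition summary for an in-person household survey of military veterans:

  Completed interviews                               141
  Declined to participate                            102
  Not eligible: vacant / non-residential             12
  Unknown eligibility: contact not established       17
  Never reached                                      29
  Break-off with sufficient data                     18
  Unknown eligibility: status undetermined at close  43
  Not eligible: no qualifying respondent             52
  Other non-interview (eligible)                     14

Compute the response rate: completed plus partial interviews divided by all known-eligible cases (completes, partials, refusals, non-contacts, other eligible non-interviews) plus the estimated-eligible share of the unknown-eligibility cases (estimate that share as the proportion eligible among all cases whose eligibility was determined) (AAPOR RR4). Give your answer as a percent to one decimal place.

45.0%

Unknown if eligible = 17 + 43 = 60
Screened out, ineligible = 52 + 12 = 64
Numerator: 141 + 18 = 159
Determined eligible: 141 + 18 + 102 + 29 + 14 = 304
e = 304 / (304 + 64) = 304 / 368 = 0.8261
Estimated eligible among unknowns: 0.8261 × 60 = 49.57
Denominator: 304 + 49.57 = 353.57
RR4 = 159 / 353.57 = 0.4497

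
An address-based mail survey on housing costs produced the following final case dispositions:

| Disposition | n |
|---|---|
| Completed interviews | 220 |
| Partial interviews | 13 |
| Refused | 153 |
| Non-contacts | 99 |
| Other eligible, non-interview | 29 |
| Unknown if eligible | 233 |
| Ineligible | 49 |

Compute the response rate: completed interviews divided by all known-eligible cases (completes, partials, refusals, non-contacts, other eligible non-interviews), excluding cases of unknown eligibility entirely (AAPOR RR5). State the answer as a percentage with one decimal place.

42.8%

Top → 220
Denom → 220 + 13 + 153 + 99 + 29 = 514
RR5 = 220 / 514 = 0.4280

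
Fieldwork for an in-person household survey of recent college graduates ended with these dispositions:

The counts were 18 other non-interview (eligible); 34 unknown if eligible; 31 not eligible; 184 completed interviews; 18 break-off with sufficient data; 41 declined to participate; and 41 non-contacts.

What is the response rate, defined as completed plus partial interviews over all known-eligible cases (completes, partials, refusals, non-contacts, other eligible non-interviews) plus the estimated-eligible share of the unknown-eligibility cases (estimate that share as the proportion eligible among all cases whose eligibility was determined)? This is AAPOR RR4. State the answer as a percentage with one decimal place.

60.7%

Num = 184 + 18 = 202
Eligible (known) = 184 + 18 + 41 + 41 + 18 = 302
e = 302 / (302 + 31) = 302 / 333 = 0.9069
e × U = 0.9069 × 34 = 30.83
Base = 302 + 30.83 = 332.83
RR4 = 202 / 332.83 = 0.6069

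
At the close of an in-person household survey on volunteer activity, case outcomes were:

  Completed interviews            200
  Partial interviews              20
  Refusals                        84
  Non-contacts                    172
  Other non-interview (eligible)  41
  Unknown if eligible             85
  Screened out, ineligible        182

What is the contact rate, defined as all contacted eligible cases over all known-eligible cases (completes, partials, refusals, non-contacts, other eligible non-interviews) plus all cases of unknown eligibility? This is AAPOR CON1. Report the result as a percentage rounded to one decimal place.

57.3%

Numerator → 200 + 20 + 84 + 41 = 345
Denom → 200 + 20 + 84 + 172 + 41 + 85 = 602
CON1 = 345 / 602 = 0.5731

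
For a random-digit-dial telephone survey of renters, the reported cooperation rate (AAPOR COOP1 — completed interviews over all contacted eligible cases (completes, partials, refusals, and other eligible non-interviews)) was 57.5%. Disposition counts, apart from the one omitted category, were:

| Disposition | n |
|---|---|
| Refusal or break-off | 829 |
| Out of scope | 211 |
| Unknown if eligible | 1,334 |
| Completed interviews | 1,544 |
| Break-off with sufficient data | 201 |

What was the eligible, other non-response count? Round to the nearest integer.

COOP1 = 1544 / D = 0.575
D = 1544 / 0.575 = 2685.2
Other denominator terms total 2574
eligible, other non-response = 2685.2 − 2574 ≈ 111

111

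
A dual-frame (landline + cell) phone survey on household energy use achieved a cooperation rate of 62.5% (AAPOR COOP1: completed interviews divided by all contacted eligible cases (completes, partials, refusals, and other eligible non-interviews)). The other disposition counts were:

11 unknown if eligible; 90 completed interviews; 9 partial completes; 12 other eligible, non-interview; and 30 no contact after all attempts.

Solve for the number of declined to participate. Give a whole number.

COOP1 = 90 / D = 0.625
D = 90 / 0.625 = 144.0
Other denominator terms total 111
declined to participate = 144.0 − 111 ≈ 33

33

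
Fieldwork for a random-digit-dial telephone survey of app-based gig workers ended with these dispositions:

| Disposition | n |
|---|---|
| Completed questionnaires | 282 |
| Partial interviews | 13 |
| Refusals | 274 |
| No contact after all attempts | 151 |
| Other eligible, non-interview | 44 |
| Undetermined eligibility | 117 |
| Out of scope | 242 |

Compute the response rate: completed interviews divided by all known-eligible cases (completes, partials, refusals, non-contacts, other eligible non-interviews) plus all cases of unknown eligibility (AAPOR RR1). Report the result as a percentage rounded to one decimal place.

Top = 282
Denominator = 282 + 13 + 274 + 151 + 44 + 117 = 881
RR1 = 282 / 881 = 0.3201

32.0%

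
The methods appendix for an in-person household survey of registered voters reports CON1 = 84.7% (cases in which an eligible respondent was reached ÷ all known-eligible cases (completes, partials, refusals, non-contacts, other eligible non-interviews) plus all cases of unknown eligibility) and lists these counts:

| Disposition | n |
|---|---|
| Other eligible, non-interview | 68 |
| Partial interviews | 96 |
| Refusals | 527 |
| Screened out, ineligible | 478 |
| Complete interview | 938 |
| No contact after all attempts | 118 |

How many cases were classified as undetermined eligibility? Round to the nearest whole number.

Top = 938 + 96 + 527 + 68 = 1629
CON1 = 1629 / D = 0.847
D = 1629 / 0.847 = 1923.3
Remaining denominator categories sum to 1747
undetermined eligibility = 1923.3 − 1747 ≈ 176

176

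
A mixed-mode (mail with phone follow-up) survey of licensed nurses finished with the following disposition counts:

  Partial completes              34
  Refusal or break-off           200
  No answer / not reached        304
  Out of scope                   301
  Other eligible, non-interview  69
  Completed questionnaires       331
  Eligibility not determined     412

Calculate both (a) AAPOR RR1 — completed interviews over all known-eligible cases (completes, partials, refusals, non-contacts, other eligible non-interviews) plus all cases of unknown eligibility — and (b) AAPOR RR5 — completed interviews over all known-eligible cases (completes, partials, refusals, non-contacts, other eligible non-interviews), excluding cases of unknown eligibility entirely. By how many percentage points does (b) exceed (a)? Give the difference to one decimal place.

Num → 331
Denom → 331 + 34 + 200 + 304 + 69 + 412 = 1350
RR1 = 331 / 1350 = 0.2452
Denom → 331 + 34 + 200 + 304 + 69 = 938
RR5 = 331 / 938 = 0.3529
Difference = 35.29 − 24.52 = 10.77 percentage points

10.8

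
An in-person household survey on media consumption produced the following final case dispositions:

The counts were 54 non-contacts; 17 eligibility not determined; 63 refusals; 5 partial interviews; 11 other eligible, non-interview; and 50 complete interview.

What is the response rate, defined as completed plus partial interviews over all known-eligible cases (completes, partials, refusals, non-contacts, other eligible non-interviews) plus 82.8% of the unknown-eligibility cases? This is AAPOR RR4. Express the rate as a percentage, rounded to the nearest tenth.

27.9%

Num = 50 + 5 = 55
Known eligible = 50 + 5 + 63 + 54 + 11 = 183
Eligible share of unknowns = 0.8280 × 17 = 14.08
Denom = 183 + 14.08 = 197.08
RR4 = 55 / 197.08 = 0.2791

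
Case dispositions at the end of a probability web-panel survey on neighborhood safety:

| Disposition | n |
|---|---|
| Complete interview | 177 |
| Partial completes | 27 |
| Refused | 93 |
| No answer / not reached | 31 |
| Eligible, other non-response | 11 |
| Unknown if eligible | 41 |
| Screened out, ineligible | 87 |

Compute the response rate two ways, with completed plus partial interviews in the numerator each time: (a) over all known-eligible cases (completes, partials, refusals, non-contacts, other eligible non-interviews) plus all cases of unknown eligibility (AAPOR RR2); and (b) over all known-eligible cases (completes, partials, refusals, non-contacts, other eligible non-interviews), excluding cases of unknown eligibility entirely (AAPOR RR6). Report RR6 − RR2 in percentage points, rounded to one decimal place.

6.5

Numerator: 177 + 27 = 204
Denominator: 177 + 27 + 93 + 31 + 11 + 41 = 380
RR2 = 204 / 380 = 0.5368
Denominator: 177 + 27 + 93 + 31 + 11 = 339
RR6 = 204 / 339 = 0.6018
Difference = 60.18 − 53.68 = 6.50 percentage points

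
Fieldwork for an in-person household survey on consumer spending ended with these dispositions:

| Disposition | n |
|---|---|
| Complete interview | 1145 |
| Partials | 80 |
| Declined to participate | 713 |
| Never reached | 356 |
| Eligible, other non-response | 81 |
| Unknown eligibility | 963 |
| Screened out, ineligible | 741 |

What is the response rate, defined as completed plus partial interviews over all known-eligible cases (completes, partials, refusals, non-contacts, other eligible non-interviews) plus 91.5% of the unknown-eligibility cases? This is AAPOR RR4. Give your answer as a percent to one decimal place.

37.6%

Num = 1145 + 80 = 1225
Known eligible = 1145 + 80 + 713 + 356 + 81 = 2375
e × U = 0.9150 × 963 = 881.14
Denom = 2375 + 881.14 = 3256.14
RR4 = 1225 / 3256.14 = 0.3762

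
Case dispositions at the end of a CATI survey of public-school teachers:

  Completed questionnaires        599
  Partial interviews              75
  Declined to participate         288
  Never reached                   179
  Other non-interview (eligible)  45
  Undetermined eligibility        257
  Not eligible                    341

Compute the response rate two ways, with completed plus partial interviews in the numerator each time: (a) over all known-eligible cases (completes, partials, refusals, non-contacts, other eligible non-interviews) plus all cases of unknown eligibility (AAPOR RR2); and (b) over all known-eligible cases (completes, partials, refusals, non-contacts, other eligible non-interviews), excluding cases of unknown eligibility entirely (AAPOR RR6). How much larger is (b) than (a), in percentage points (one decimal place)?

Numerator = 599 + 75 = 674
Denominator = 599 + 75 + 288 + 179 + 45 + 257 = 1443
RR2 = 674 / 1443 = 0.4671
Denominator = 599 + 75 + 288 + 179 + 45 = 1186
RR6 = 674 / 1186 = 0.5683
Difference = 56.83 − 46.71 = 10.12 percentage points

10.1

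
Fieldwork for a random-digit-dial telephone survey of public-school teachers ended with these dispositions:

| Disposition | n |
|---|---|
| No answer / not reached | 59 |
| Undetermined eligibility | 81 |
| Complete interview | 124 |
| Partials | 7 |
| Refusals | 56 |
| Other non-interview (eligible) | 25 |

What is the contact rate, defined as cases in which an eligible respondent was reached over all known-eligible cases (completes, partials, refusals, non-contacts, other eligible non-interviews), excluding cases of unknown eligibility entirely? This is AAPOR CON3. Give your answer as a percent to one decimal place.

Numerator → 124 + 7 + 56 + 25 = 212
Base → 124 + 7 + 56 + 59 + 25 = 271
CON3 = 212 / 271 = 0.7823

78.2%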